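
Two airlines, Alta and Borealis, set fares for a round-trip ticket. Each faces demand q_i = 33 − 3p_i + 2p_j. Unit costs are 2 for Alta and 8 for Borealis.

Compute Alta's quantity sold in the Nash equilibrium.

26.625

Alta's profit: π = (p_{Alta} − 2)(33 − 3p_{Alta} + 2p_{Borealis}).
∂π/∂p_{Alta} = 39 − 6p_{Alta} + 2p_{Borealis} = 0 ⇒ p_{Alta} = 6.5 + (1/3)p_{Borealis}.
Similarly p_{Borealis} = 9.5 + (1/3)p_{Alta}.
Plugging p_{Borealis} into Alta's best response: p_{Alta} = 6.5 + (1/3)(9.5 + (1/3)p_{Alta}) ⇒ (8/9)p_{Alta} = 29/3, so p_{Alta} = 10.875.
Then p_{Borealis} = 9.5 + (1/3)·10.875 = 13.125.
q_{Alta} = 33 − 3·10.875 + 2·13.125 = 26.625.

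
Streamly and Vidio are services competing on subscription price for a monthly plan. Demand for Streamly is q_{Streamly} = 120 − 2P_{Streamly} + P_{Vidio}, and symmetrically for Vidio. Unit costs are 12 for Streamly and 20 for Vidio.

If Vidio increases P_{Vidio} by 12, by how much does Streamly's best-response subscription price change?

3

Streamly's profit: π = (P_{Streamly} − 12)(120 − 2P_{Streamly} + P_{Vidio}).
∂π/∂P_{Streamly} = 144 − 4P_{Streamly} + P_{Vidio} = 0 ⇒ P_{Streamly} = 36 + 0.25P_{Vidio}.
The reaction-function slope is 0.25, so a 12-unit rise in P_{Vidio} moves P_{Streamly} by 0.25 × 12 = 3. Streamly's best response rises — the actions are strategic complements.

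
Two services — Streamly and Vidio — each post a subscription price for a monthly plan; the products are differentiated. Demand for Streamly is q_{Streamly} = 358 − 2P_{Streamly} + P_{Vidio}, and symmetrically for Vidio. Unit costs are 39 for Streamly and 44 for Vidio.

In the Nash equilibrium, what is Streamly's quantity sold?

214

Streamly's profit: π = (P_{Streamly} − 39)(358 − 2P_{Streamly} + P_{Vidio}).
∂π/∂P_{Streamly} = 436 − 4P_{Streamly} + P_{Vidio} = 0 ⇒ P_{Streamly} = 109 + 0.25P_{Vidio}.
Similarly P_{Vidio} = 111.5 + 0.25P_{Streamly}.
Substituting the second reaction function into the first: P_{Streamly} = 109 + 0.25(111.5 + 0.25P_{Streamly}), which gives 0.9375P_{Streamly} = 136.875 ⇒ P_{Streamly} = 146.
Then P_{Vidio} = 111.5 + 0.25·146 = 148.
q_{Streamly} = 358 − 2·146 + 148 = 214.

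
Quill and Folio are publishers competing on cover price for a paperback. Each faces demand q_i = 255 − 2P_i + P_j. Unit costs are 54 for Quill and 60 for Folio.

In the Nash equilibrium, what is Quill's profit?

9193.68

Quill's profit: π = (P_{Quill} − 54)(255 − 2P_{Quill} + P_{Folio}).
∂π/∂P_{Quill} = 363 − 4P_{Quill} + P_{Folio} = 0 ⇒ P_{Quill} = 90.75 + 0.25P_{Folio}.
Similarly P_{Folio} = 93.75 + 0.25P_{Quill}.
Substituting the second reaction function into the first: P_{Quill} = 90.75 + 0.25(93.75 + 0.25P_{Quill}), which gives 0.9375P_{Quill} = 114.1875 ⇒ P_{Quill} = 121.8.
Then P_{Folio} = 93.75 + 0.25·121.8 = 124.2.
q_{Quill} = 255 − 2·121.8 + 124.2 = 135.6.
Profit = (121.8 − 54)·135.6 = 9193.68.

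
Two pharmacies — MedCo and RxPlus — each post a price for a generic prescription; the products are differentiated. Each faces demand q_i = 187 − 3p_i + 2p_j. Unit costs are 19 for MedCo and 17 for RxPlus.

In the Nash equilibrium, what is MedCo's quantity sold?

124.875

MedCo's profit: π = (p_{MedCo} − 19)(187 − 3p_{MedCo} + 2p_{RxPlus}).
∂π/∂p_{MedCo} = 244 − 6p_{MedCo} + 2p_{RxPlus} = 0 ⇒ p_{MedCo} = 122/3 + (1/3)p_{RxPlus}.
Similarly p_{RxPlus} = 119/3 + (1/3)p_{MedCo}.
Plugging p_{RxPlus} into MedCo's best response: p_{MedCo} = 122/3 + (1/3)(119/3 + (1/3)p_{MedCo}) ⇒ (8/9)p_{MedCo} = 485/9, so p_{MedCo} = 60.625.
Then p_{RxPlus} = 119/3 + (1/3)·60.625 = 59.875.
q_{MedCo} = 187 − 3·60.625 + 2·59.875 = 124.875.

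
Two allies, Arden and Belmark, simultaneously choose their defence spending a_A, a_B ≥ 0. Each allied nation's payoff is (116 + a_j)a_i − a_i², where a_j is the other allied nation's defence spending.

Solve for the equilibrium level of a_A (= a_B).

Arden's payoff is (116 + a_B)a_A − a_A².
∂π/∂a_A = 116 + a_B − 2a_A = 0, so a_A = 58 + 0.5a_B.
By symmetry a_B = a_A; substituting into the reaction function, 0.5a_A = 58 and a_A = 116.

116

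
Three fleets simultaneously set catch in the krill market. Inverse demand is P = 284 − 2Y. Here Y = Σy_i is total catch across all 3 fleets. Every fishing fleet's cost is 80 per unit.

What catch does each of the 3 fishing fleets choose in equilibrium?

A representative fishing fleet's profit is π_i = y_i(284 − 2Y) − 80y_i, with Y = y_i + Σ_{j≠i} y_j.
First-order condition: 204 − 4y_i − 2Σ_{j≠i} y_j = 0.
With identical fishing fleets, set every y_j = y: then 204 − 4y − 4y = 0, i.e. y = 204/8 = 25.5.

25.5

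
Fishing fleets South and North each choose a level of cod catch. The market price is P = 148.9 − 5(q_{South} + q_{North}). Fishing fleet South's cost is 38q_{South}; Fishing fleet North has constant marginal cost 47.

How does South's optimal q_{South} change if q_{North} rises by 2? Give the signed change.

-1

Fishing fleet South's profit: π = q_{South}(148.9 − 5(q_{South} + q_{North})) − 38q_{South}.
∂π/∂q_{South} = 110.9 − 10q_{South} − 5q_{North} = 0, so q_{South} = 11.09 − 0.5q_{North}.
The reaction-function slope is −0.5, so a 2-unit rise in q_{North} moves q_{South} by −0.5 × 2 = −1. South's best response falls — the actions are strategic substitutes.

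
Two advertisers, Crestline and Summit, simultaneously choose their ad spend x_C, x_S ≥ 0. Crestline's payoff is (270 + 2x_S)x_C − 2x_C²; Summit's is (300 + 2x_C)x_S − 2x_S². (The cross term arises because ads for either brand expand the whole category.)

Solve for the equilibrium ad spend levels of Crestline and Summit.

140, 145

Expanding Crestline's payoff: 270x_C + 2x_Sx_C − 2x_C².
∂π/∂x_C = 270 + 2x_S − 4x_C = 0, so x_C = 67.5 + 0.5x_S.
Likewise for Summit: x_S = 75 + 0.5x_C.
Solving the two reaction functions simultaneously: (1 − (0.5)(0.5))x_C = 67.5 + 0.5·75, so 0.75x_C = 105 and x_C = 140.
Then x_S = 75 + 0.5·140 = 145.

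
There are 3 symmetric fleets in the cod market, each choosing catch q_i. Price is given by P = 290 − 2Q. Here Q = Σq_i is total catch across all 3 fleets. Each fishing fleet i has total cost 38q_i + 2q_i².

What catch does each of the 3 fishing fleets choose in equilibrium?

A representative fishing fleet's profit is π_i = q_i(290 − 2Q) − 38q_i − 2q_i², with Q = q_i + Σ_{j≠i} q_j.
First-order condition: 252 − 8q_i − 2Σ_{j≠i} q_j = 0.
With identical fishing fleets, set every q_j = q: then 252 − 8q − 4q = 0, i.e. q = 252/12 = 21.

21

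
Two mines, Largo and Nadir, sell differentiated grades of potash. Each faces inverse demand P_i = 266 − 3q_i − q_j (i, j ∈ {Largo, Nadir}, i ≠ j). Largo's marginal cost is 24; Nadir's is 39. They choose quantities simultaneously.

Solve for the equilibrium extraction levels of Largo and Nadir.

Mine Largo's profit: π = q_{Largo}(266 − 3q_{Largo} − q_{Nadir}) − 24q_{Largo}.
∂π/∂q_{Largo} = 242 − 6q_{Largo} − q_{Nadir} = 0 ⇒ q_{Largo} = 121/3 − (1/6)q_{Nadir}.
Similarly q_{Nadir} = 227/6 − (1/6)q_{Largo}.
Plugging q_{Nadir} into Largo's best response: q_{Largo} = 121/3 − (1/6)(227/6 − (1/6)q_{Largo}) ⇒ (35/36)q_{Largo} = 1225/36, so q_{Largo} = 35.
Then q_{Nadir} = 227/6 − (1/6)·35 = 32.

35, 32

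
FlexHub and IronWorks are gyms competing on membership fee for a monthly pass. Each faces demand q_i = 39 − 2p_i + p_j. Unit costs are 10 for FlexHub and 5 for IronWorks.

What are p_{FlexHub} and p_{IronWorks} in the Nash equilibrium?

FlexHub's profit: π = (p_{FlexHub} − 10)(39 − 2p_{FlexHub} + p_{IronWorks}).
∂π/∂p_{FlexHub} = 59 − 4p_{FlexHub} + p_{IronWorks} = 0 ⇒ p_{FlexHub} = 14.75 + 0.25p_{IronWorks}.
Similarly p_{IronWorks} = 12.25 + 0.25p_{FlexHub}.
Solving the two reaction functions simultaneously: (1 − (0.25)(0.25))p_{FlexHub} = 14.75 + 0.25·12.25, so 0.9375p_{FlexHub} = 17.8125 and p_{FlexHub} = 19.
Then p_{IronWorks} = 12.25 + 0.25·19 = 17.

19, 17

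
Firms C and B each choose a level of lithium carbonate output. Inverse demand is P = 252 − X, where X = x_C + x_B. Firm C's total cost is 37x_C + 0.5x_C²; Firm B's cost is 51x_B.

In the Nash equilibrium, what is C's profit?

Firm C's profit: π = x_C(252 − (x_C + x_B)) − 37x_C − 0.5x_C².
∂π/∂x_C = 215 − 3x_C − x_B = 0, so x_C = 215/3 − (1/3)x_B.
For B: ∂π/∂x_B = 201 − 2x_B − x_C = 0 ⇒ x_B = 100.5 − 0.5x_C.
Substituting the second reaction function into the first: x_C = 215/3 − (1/3)(100.5 − 0.5x_C), which gives (5/6)x_C = 229/6 ⇒ x_C = 45.8.
Then x_B = 100.5 − 0.5·45.8 = 77.6.
Price P = 252 − 123.4 = 128.6.
C's profit: (128.6 − 37)·45.8 − 0.5(45.8)² = 3146.46.

3146.46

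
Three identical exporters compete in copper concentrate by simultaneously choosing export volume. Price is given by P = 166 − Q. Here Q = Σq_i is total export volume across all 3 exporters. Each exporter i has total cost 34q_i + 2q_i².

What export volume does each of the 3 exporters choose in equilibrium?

A representative exporter's profit is π_i = q_i(166 − Q) − 34q_i − 2q_i², with Q = q_i + Σ_{j≠i} q_j.
First-order condition: 132 − 6q_i − Σ_{j≠i} q_j = 0.
In a symmetric equilibrium every exporter chooses the same q, so Σ_{j≠i} q_j = 2q. The condition becomes 132 − 8q = 0, giving q = 132/8 = 16.5.

16.5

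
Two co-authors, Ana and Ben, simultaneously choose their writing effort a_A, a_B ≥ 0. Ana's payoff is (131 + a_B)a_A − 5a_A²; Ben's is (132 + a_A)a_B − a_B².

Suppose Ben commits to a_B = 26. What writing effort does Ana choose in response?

15.7

Expanding Ana's payoff: 131a_A + a_Ba_A − 5a_A².
∂π/∂a_A = 131 + a_B − 10a_A = 0, so a_A = 13.1 + 0.1a_B.
At a_B = 26: a_A = 13.1 + 0.1·26 = 15.7.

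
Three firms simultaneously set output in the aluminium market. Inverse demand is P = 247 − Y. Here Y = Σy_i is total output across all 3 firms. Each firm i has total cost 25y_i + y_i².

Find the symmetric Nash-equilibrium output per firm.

37

A representative firm's profit is π_i = y_i(247 − Y) − 25y_i − y_i², with Y = y_i + Σ_{j≠i} y_j.
First-order condition: 222 − 4y_i − Σ_{j≠i} y_j = 0.
With identical firms, set every y_j = y: then 222 − 4y − 2y = 0, i.e. y = 222/6 = 37.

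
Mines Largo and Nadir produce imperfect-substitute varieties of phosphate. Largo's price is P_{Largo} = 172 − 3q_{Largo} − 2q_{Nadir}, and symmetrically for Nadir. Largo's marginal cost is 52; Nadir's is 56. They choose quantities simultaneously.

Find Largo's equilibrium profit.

Mine Largo's profit: π = q_{Largo}(172 − 3q_{Largo} − 2q_{Nadir}) − 52q_{Largo}.
∂π/∂q_{Largo} = 120 − 6q_{Largo} − 2q_{Nadir} = 0 ⇒ q_{Largo} = 20 − (1/3)q_{Nadir}.
Similarly q_{Nadir} = 58/3 − (1/3)q_{Largo}.
Solving the two reaction functions simultaneously: (1 − (−1/3)(−1/3))q_{Largo} = 20 − (1/3)·(58/3), so (8/9)q_{Largo} = 122/9 and q_{Largo} = 15.25.
Then q_{Nadir} = 58/3 − (1/3)·15.25 = 14.25.
P_{Largo} = 172 − 3·15.25 − 2·14.25 = 97.75.
Profit = (97.75 − 52)·15.25 = 697.6875.

697.6875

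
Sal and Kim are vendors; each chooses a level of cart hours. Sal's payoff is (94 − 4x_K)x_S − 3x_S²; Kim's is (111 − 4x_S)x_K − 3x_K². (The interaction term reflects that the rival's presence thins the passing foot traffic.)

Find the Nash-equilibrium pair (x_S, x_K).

Expanding Sal's payoff: 94x_S − 4x_Kx_S − 3x_S².
∂π/∂x_S = 94 − 4x_K − 6x_S = 0, so x_S = 47/3 − (2/3)x_K.
Likewise for Kim: x_K = 18.5 − (2/3)x_S.
Plugging x_K into Sal's best response: x_S = 47/3 − (2/3)(18.5 − (2/3)x_S) ⇒ (5/9)x_S = 10/3, so x_S = 6.
Then x_K = 18.5 − (2/3)·6 = 14.5.

6, 14.5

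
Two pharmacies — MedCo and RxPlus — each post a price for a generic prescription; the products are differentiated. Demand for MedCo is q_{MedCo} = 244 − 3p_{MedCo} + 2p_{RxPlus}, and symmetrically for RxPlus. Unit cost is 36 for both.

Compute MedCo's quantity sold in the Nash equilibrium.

156

MedCo's profit: π = (p_{MedCo} − 36)(244 − 3p_{MedCo} + 2p_{RxPlus}).
∂π/∂p_{MedCo} = 352 − 6p_{MedCo} + 2p_{RxPlus} = 0 ⇒ p_{MedCo} = 176/3 + (1/3)p_{RxPlus}.
Setting p_{MedCo} = p_{RxPlus} in the reaction function: p_{MedCo} = 176/3 + (1/3)p_{MedCo}, so p_{MedCo} = (176/3) / (2/3) = 88.
q_{MedCo} = 244 − 3·88 + 2·88 = 156.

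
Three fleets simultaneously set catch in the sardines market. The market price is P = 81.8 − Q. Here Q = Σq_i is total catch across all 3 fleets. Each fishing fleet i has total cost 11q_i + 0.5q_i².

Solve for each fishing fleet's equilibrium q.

A representative fishing fleet's profit is π_i = q_i(81.8 − Q) − 11q_i − 0.5q_i², with Q = q_i + Σ_{j≠i} q_j.
First-order condition: 70.8 − 3q_i − Σ_{j≠i} q_j = 0.
Imposing symmetry (q_j = q for all j) turns Σ_{j≠i} q_j into 2q, so 70.8 = 5q and q = 14.16.

14.16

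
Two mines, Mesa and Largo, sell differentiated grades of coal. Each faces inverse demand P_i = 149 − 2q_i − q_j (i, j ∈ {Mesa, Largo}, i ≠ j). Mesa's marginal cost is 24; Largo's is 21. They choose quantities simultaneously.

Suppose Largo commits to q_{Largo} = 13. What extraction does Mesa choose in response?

Mine Mesa's profit: π = q_{Mesa}(149 − 2q_{Mesa} − q_{Largo}) − 24q_{Mesa}.
∂π/∂q_{Mesa} = 125 − 4q_{Mesa} − q_{Largo} = 0 ⇒ q_{Mesa} = 31.25 − 0.25q_{Largo}.
At q_{Largo} = 13: q_{Mesa} = 31.25 − 0.25·13 = 28.

28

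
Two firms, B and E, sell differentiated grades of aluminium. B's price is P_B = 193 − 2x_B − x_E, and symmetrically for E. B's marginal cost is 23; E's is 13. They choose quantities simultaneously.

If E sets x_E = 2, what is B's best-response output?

42

Firm B's profit: π = x_B(193 − 2x_B − x_E) − 23x_B.
∂π/∂x_B = 170 − 4x_B − x_E = 0 ⇒ x_B = 42.5 − 0.25x_E.
At x_E = 2: x_B = 42.5 − 0.25·2 = 42.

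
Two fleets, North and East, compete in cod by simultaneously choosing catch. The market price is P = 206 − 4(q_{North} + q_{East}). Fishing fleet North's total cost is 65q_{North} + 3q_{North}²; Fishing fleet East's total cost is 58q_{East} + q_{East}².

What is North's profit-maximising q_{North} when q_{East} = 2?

Fishing fleet North's profit: π = q_{North}(206 − 4(q_{North} + q_{East})) − 65q_{North} − 3q_{North}².
∂π/∂q_{North} = 141 − 14q_{North} − 4q_{East} = 0, so q_{North} = 141/14 − (2/7)q_{East}.
At q_{East} = 2: q_{North} = 141/14 − (2/7)·2 = 9.5.

9.5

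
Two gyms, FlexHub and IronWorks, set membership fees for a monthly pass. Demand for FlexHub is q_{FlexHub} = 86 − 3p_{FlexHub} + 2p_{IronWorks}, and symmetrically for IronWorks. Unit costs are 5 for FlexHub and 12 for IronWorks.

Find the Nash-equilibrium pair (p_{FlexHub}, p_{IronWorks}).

FlexHub's profit: π = (p_{FlexHub} − 5)(86 − 3p_{FlexHub} + 2p_{IronWorks}).
∂π/∂p_{FlexHub} = 101 − 6p_{FlexHub} + 2p_{IronWorks} = 0 ⇒ p_{FlexHub} = 101/6 + (1/3)p_{IronWorks}.
Similarly p_{IronWorks} = 61/3 + (1/3)p_{FlexHub}.
Substituting the second reaction function into the first: p_{FlexHub} = 101/6 + (1/3)(61/3 + (1/3)p_{FlexHub}), which gives (8/9)p_{FlexHub} = 425/18 ⇒ p_{FlexHub} = 26.5625.
Then p_{IronWorks} = 61/3 + (1/3)·26.5625 = 29.1875.

26.5625, 29.1875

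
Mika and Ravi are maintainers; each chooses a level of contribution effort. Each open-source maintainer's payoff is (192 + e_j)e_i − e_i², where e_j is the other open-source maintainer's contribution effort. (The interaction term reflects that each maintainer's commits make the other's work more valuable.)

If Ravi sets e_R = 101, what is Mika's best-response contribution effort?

146.5

Mika's payoff is (192 + e_R)e_M − e_M².
∂π/∂e_M = 192 + e_R − 2e_M = 0, so e_M = 96 + 0.5e_R.
At e_R = 101: e_M = 96 + 0.5·101 = 146.5.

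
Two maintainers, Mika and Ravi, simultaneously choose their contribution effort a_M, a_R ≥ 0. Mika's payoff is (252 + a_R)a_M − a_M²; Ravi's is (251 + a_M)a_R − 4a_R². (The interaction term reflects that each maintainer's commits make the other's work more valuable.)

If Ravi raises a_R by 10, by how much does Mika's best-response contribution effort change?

Expanding Mika's payoff: 252a_M + a_Ra_M − a_M².
∂π/∂a_M = 252 + a_R − 2a_M = 0, so a_M = 126 + 0.5a_R.
The reaction-function slope is 0.5, so a 10-unit rise in a_R moves a_M by 0.5 × 10 = 5. Mika's best response rises — the actions are strategic complements.

5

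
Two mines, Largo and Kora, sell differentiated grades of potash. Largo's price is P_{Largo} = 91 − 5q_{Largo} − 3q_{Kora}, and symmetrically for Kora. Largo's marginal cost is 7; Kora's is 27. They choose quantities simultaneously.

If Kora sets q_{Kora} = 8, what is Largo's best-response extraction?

6

Mine Largo's profit: π = q_{Largo}(91 − 5q_{Largo} − 3q_{Kora}) − 7q_{Largo}.
∂π/∂q_{Largo} = 84 − 10q_{Largo} − 3q_{Kora} = 0 ⇒ q_{Largo} = 8.4 − 0.3q_{Kora}.
At q_{Kora} = 8: q_{Largo} = 8.4 − 0.3·8 = 6.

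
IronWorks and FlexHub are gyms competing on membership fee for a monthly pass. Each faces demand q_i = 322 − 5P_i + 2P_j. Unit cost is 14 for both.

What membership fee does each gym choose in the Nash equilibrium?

IronWorks's profit: π = (P_{IronWorks} − 14)(322 − 5P_{IronWorks} + 2P_{FlexHub}).
∂π/∂P_{IronWorks} = 392 − 10P_{IronWorks} + 2P_{FlexHub} = 0 ⇒ P_{IronWorks} = 39.2 + 0.2P_{FlexHub}.
Setting P_{IronWorks} = P_{FlexHub} in the reaction function: P_{IronWorks} = 39.2 + 0.2P_{IronWorks}, so P_{IronWorks} = 39.2 / 0.8 = 49.

49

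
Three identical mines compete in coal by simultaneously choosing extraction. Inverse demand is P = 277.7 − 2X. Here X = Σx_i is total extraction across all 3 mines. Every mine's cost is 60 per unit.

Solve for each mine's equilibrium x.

A representative mine's profit is π_i = x_i(277.7 − 2X) − 60x_i, with X = x_i + Σ_{j≠i} x_j.
First-order condition: 217.7 − 4x_i − 2Σ_{j≠i} x_j = 0.
Imposing symmetry (x_j = x for all j) turns Σ_{j≠i} x_j into 2x, so 217.7 = 8x and x = 27.2125.

27.2125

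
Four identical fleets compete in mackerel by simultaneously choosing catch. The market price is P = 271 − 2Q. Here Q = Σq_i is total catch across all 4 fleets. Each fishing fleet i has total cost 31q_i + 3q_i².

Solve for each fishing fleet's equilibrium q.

A representative fishing fleet's profit is π_i = q_i(271 − 2Q) − 31q_i − 3q_i², with Q = q_i + Σ_{j≠i} q_j.
First-order condition: 240 − 10q_i − 2Σ_{j≠i} q_j = 0.
In a symmetric equilibrium every fishing fleet chooses the same q, so Σ_{j≠i} q_j = 3q. The condition becomes 240 − 16q = 0, giving q = 240/16 = 15.

15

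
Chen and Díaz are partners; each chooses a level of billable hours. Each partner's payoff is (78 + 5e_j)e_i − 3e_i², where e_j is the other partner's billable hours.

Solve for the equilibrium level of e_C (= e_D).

Chen's payoff is (78 + 5e_D)e_C − 3e_C².
∂π/∂e_C = 78 + 5e_D − 6e_C = 0, so e_C = 13 + (5/6)e_D.
The game is symmetric, so in equilibrium e_D = e_C: the reaction function gives (1/6)e_C = 13, hence e_C = 78.

78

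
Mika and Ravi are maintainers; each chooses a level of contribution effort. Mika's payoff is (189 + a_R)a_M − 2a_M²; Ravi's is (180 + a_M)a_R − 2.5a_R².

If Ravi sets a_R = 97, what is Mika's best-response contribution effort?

71.5

Expanding Mika's payoff: 189a_M + a_Ra_M − 2a_M².
∂π/∂a_M = 189 + a_R − 4a_M = 0, so a_M = 47.25 + 0.25a_R.
At a_R = 97: a_M = 47.25 + 0.25·97 = 71.5.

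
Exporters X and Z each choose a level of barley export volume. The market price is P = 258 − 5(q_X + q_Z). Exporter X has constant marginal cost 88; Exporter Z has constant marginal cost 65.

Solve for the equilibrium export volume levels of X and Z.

9.8, 14.4

Exporter X's profit: π = q_X(258 − 5(q_X + q_Z)) − 88q_X.
∂π/∂q_X = 170 − 10q_X − 5q_Z = 0, so q_X = 17 − 0.5q_Z.
By the same steps for Z: q_Z = 19.3 − 0.5q_X.
Plugging q_Z into X's best response: q_X = 17 − 0.5(19.3 − 0.5q_X) ⇒ 0.75q_X = 7.35, so q_X = 9.8.
Then q_Z = 19.3 − 0.5·9.8 = 14.4.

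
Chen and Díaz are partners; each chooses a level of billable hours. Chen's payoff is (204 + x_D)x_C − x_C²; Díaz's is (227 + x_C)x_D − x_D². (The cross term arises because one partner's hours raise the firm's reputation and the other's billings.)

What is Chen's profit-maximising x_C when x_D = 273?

238.5

Expanding Chen's payoff: 204x_C + x_Dx_C − x_C².
∂π/∂x_C = 204 + x_D − 2x_C = 0, so x_C = 102 + 0.5x_D.
At x_D = 273: x_C = 102 + 0.5·273 = 238.5.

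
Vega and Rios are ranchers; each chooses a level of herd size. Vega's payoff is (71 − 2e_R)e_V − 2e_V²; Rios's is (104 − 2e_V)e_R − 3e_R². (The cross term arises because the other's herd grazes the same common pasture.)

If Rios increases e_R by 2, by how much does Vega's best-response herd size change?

-1

Expanding Vega's payoff: 71e_V − 2e_Re_V − 2e_V².
∂π/∂e_V = 71 − 2e_R − 4e_V = 0, so e_V = 17.75 − 0.5e_R.
The reaction-function slope is −0.5, so a 2-unit rise in e_R moves e_V by −0.5 × 2 = −1. Vega's best response falls — the actions are strategic substitutes.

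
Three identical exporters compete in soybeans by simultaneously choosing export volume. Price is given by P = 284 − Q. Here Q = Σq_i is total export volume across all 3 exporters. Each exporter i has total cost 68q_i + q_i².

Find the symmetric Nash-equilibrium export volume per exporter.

A representative exporter's profit is π_i = q_i(284 − Q) − 68q_i − q_i², with Q = q_i + Σ_{j≠i} q_j.
First-order condition: 216 − 4q_i − Σ_{j≠i} q_j = 0.
With identical exporters, set every q_j = q: then 216 − 4q − 2q = 0, i.e. q = 216/6 = 36.

36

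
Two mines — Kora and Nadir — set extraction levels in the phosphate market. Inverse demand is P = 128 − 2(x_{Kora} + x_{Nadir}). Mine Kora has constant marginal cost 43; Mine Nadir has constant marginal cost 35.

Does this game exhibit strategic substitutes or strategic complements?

strategic substitutes

Mine Kora's profit: π = x_{Kora}(128 − 2(x_{Kora} + x_{Nadir})) − 43x_{Kora}.
∂π/∂x_{Kora} = 85 − 4x_{Kora} − 2x_{Nadir} = 0, so x_{Kora} = 21.25 − 0.5x_{Nadir}.
The best-response slope dx_{Kora}/dx_{Nadir} = −0.5 < 0: the reaction function is downward-sloping, so the choices are strategic substitutes.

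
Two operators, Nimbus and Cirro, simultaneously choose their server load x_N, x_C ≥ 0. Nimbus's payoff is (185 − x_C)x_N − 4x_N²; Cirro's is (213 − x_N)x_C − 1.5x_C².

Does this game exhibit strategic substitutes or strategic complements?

Expanding Nimbus's payoff: 185x_N − x_Cx_N − 4x_N².
∂π/∂x_N = 185 − x_C − 8x_N = 0, so x_N = 23.125 − 0.125x_C.
The best-response slope dx_N/dx_C = −0.125 < 0: the reaction function is downward-sloping, so the choices are strategic substitutes.

strategic substitutes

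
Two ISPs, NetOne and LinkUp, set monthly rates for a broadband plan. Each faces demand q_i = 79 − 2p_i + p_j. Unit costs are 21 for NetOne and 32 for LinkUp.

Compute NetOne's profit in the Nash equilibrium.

865.28

NetOne's profit: π = (p_{NetOne} − 21)(79 − 2p_{NetOne} + p_{LinkUp}).
∂π/∂p_{NetOne} = 121 − 4p_{NetOne} + p_{LinkUp} = 0 ⇒ p_{NetOne} = 30.25 + 0.25p_{LinkUp}.
Similarly p_{LinkUp} = 35.75 + 0.25p_{NetOne}.
Substituting the second reaction function into the first: p_{NetOne} = 30.25 + 0.25(35.75 + 0.25p_{NetOne}), which gives 0.9375p_{NetOne} = 39.1875 ⇒ p_{NetOne} = 41.8.
Then p_{LinkUp} = 35.75 + 0.25·41.8 = 46.2.
q_{NetOne} = 79 − 2·41.8 + 46.2 = 41.6.
Profit = (41.8 − 21)·41.6 = 865.28.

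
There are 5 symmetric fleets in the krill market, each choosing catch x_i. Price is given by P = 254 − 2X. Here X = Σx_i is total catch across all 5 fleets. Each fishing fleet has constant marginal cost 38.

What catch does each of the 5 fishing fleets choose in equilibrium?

A representative fishing fleet's profit is π_i = x_i(254 − 2X) − 38x_i, with X = x_i + Σ_{j≠i} x_j.
First-order condition: 216 − 4x_i − 2Σ_{j≠i} x_j = 0.
With identical fishing fleets, set every x_j = x: then 216 − 4x − 8x = 0, i.e. x = 216/12 = 18.

18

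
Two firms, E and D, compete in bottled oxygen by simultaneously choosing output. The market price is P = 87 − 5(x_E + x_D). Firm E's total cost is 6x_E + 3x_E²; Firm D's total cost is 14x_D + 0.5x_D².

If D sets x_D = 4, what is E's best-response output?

3.8125

Firm E's profit: π = x_E(87 − 5(x_E + x_D)) − 6x_E − 3x_E².
∂π/∂x_E = 81 − 16x_E − 5x_D = 0, so x_E = 5.0625 − 0.3125x_D.
At x_D = 4: x_E = 5.0625 − 0.3125·4 = 3.8125.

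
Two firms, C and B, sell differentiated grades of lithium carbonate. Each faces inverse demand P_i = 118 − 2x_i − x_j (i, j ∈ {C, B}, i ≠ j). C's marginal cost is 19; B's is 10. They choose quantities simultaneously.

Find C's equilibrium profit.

Firm C's profit: π = x_C(118 − 2x_C − x_B) − 19x_C.
∂π/∂x_C = 99 − 4x_C − x_B = 0 ⇒ x_C = 24.75 − 0.25x_B.
Similarly x_B = 27 − 0.25x_C.
Plugging x_B into C's best response: x_C = 24.75 − 0.25(27 − 0.25x_C) ⇒ 0.9375x_C = 18, so x_C = 19.2.
Then x_B = 27 − 0.25·19.2 = 22.2.
P_C = 118 − 2·19.2 − 22.2 = 57.4.
Profit = (57.4 − 19)·19.2 = 737.28.

737.28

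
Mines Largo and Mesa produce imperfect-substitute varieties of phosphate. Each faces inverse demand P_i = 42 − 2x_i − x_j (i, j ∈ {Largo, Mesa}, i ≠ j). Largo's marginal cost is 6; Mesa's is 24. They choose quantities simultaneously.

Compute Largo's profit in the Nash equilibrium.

Mine Largo's profit: π = x_{Largo}(42 − 2x_{Largo} − x_{Mesa}) − 6x_{Largo}.
∂π/∂x_{Largo} = 36 − 4x_{Largo} − x_{Mesa} = 0 ⇒ x_{Largo} = 9 − 0.25x_{Mesa}.
Similarly x_{Mesa} = 4.5 − 0.25x_{Largo}.
Plugging x_{Mesa} into Largo's best response: x_{Largo} = 9 − 0.25(4.5 − 0.25x_{Largo}) ⇒ 0.9375x_{Largo} = 7.875, so x_{Largo} = 8.4.
Then x_{Mesa} = 4.5 − 0.25·8.4 = 2.4.
P_{Largo} = 42 − 2·8.4 − 2.4 = 22.8.
Profit = (22.8 − 6)·8.4 = 141.12.

141.12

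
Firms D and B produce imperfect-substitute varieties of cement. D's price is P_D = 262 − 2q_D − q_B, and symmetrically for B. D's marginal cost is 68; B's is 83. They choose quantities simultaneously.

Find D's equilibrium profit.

3168.08

Firm D's profit: π = q_D(262 − 2q_D − q_B) − 68q_D.
∂π/∂q_D = 194 − 4q_D − q_B = 0 ⇒ q_D = 48.5 − 0.25q_B.
Similarly q_B = 44.75 − 0.25q_D.
Solving the two reaction functions simultaneously: (1 − (−0.25)(−0.25))q_D = 48.5 − 0.25·44.75, so 0.9375q_D = 37.3125 and q_D = 39.8.
Then q_B = 44.75 − 0.25·39.8 = 34.8.
P_D = 262 − 2·39.8 − 34.8 = 147.6.
Profit = (147.6 − 68)·39.8 = 3168.08.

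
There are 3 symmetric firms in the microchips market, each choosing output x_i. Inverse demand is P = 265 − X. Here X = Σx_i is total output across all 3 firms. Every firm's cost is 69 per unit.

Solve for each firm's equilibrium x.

49

A representative firm's profit is π_i = x_i(265 − X) − 69x_i, with X = x_i + Σ_{j≠i} x_j.
First-order condition: 196 − 2x_i − Σ_{j≠i} x_j = 0.
With identical firms, set every x_j = x: then 196 − 2x − 2x = 0, i.e. x = 196/4 = 49.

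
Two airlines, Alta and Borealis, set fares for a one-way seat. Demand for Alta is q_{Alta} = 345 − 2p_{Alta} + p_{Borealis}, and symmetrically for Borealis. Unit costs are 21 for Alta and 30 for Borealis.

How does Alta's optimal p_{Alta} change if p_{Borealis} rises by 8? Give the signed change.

Alta's profit: π = (p_{Alta} − 21)(345 − 2p_{Alta} + p_{Borealis}).
∂π/∂p_{Alta} = 387 − 4p_{Alta} + p_{Borealis} = 0 ⇒ p_{Alta} = 96.75 + 0.25p_{Borealis}.
The reaction-function slope is 0.25, so an 8-unit rise in p_{Borealis} moves p_{Alta} by 0.25 × 8 = 2. Alta's best response rises — the actions are strategic complements.

2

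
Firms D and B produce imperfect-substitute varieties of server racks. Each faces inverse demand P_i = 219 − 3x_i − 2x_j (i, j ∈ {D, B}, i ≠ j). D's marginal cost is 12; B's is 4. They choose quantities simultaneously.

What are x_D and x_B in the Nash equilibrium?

25.375, 27.375

Firm D's profit: π = x_D(219 − 3x_D − 2x_B) − 12x_D.
∂π/∂x_D = 207 − 6x_D − 2x_B = 0 ⇒ x_D = 34.5 − (1/3)x_B.
Similarly x_B = 215/6 − (1/3)x_D.
Plugging x_B into D's best response: x_D = 34.5 − (1/3)(215/6 − (1/3)x_D) ⇒ (8/9)x_D = 203/9, so x_D = 25.375.
Then x_B = 215/6 − (1/3)·25.375 = 27.375.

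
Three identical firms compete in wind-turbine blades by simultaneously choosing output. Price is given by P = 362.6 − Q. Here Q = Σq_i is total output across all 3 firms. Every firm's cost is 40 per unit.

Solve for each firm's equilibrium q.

80.65

A representative firm's profit is π_i = q_i(362.6 − Q) − 40q_i, with Q = q_i + Σ_{j≠i} q_j.
First-order condition: 322.6 − 2q_i − Σ_{j≠i} q_j = 0.
Imposing symmetry (q_j = q for all j) turns Σ_{j≠i} q_j into 2q, so 322.6 = 4q and q = 80.65.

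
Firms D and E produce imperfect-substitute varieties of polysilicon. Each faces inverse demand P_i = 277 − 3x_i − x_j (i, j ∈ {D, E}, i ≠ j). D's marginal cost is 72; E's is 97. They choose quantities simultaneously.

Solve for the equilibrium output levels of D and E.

Firm D's profit: π = x_D(277 − 3x_D − x_E) − 72x_D.
∂π/∂x_D = 205 − 6x_D − x_E = 0 ⇒ x_D = 205/6 − (1/6)x_E.
Similarly x_E = 30 − (1/6)x_D.
Substituting the second reaction function into the first: x_D = 205/6 − (1/6)(30 − (1/6)x_D), which gives (35/36)x_D = 175/6 ⇒ x_D = 30.
Then x_E = 30 − (1/6)·30 = 25.

30, 25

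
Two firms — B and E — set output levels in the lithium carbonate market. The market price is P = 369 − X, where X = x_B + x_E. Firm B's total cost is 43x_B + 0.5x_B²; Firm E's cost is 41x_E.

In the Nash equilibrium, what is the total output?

Firm B's profit: π = x_B(369 − (x_B + x_E)) − 43x_B − 0.5x_B².
∂π/∂x_B = 326 − 3x_B − x_E = 0, so x_B = 326/3 − (1/3)x_E.
For E: ∂π/∂x_E = 328 − 2x_E − x_B = 0 ⇒ x_E = 164 − 0.5x_B.
Solving the two reaction functions simultaneously: (1 − (−1/3)(−0.5))x_B = 326/3 − (1/3)·164, so (5/6)x_B = 54 and x_B = 64.8.
Then x_E = 164 − 0.5·64.8 = 131.6.
Total output: 64.8 + 131.6 = 196.4.

196.4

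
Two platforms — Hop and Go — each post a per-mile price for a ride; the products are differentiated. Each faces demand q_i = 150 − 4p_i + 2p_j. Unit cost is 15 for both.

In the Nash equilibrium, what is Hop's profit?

Hop's profit: π = (p_{Hop} − 15)(150 − 4p_{Hop} + 2p_{Go}).
∂π/∂p_{Hop} = 210 − 8p_{Hop} + 2p_{Go} = 0 ⇒ p_{Hop} = 26.25 + 0.25p_{Go}.
By symmetry p_{Go} = p_{Hop}; substituting into the reaction function, 0.75p_{Hop} = 26.25 and p_{Hop} = 35.
q_{Hop} = 150 − 4·35 + 2·35 = 80.
Profit = (35 − 15)·80 = 1600.

1600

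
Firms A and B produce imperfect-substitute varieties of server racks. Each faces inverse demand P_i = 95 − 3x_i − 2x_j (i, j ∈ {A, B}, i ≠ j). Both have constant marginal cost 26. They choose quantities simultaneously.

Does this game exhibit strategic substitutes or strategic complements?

strategic substitutes

Firm A's profit: π = x_A(95 − 3x_A − 2x_B) − 26x_A.
∂π/∂x_A = 69 − 6x_A − 2x_B = 0 ⇒ x_A = 11.5 − (1/3)x_B.
The best-response slope dx_A/dx_B = −1/3 < 0: the reaction function is downward-sloping, so the choices are strategic substitutes.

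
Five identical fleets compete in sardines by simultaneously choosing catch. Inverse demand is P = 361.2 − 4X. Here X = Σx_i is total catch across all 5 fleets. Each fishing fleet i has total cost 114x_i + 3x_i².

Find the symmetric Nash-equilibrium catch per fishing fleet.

8.24

A representative fishing fleet's profit is π_i = x_i(361.2 − 4X) − 114x_i − 3x_i², with X = x_i + Σ_{j≠i} x_j.
First-order condition: 247.2 − 14x_i − 4Σ_{j≠i} x_j = 0.
Imposing symmetry (x_j = x for all j) turns Σ_{j≠i} x_j into 4x, so 247.2 = 30x and x = 8.24.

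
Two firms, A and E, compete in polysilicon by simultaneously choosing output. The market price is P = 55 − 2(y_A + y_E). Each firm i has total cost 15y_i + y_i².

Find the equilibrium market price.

35

Firm A's profit: π = y_A(55 − 2(y_A + y_E)) − 15y_A − y_A².
∂π/∂y_A = 40 − 6y_A − 2y_E = 0, so y_A = 20/3 − (1/3)y_E.
By symmetry y_E = y_A; substituting into the reaction function, (4/3)y_A = 20/3 and y_A = 5.
Equilibrium price: P = 55 − 2·10 = 35.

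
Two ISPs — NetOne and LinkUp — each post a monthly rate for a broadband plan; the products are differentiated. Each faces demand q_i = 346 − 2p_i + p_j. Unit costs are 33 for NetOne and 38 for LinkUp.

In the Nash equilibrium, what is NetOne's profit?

NetOne's profit: π = (p_{NetOne} − 33)(346 − 2p_{NetOne} + p_{LinkUp}).
∂π/∂p_{NetOne} = 412 − 4p_{NetOne} + p_{LinkUp} = 0 ⇒ p_{NetOne} = 103 + 0.25p_{LinkUp}.
Similarly p_{LinkUp} = 105.5 + 0.25p_{NetOne}.
Solving the two reaction functions simultaneously: (1 − (0.25)(0.25))p_{NetOne} = 103 + 0.25·105.5, so 0.9375p_{NetOne} = 129.375 and p_{NetOne} = 138.
Then p_{LinkUp} = 105.5 + 0.25·138 = 140.
q_{NetOne} = 346 − 2·138 + 140 = 210.
Profit = (138 − 33)·210 = 22050.

22050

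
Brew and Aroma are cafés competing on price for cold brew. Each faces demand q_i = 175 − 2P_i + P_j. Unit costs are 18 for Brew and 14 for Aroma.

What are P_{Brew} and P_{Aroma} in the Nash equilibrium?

Brew's profit: π = (P_{Brew} − 18)(175 − 2P_{Brew} + P_{Aroma}).
∂π/∂P_{Brew} = 211 − 4P_{Brew} + P_{Aroma} = 0 ⇒ P_{Brew} = 52.75 + 0.25P_{Aroma}.
Similarly P_{Aroma} = 50.75 + 0.25P_{Brew}.
Solving the two reaction functions simultaneously: (1 − (0.25)(0.25))P_{Brew} = 52.75 + 0.25·50.75, so 0.9375P_{Brew} = 65.4375 and P_{Brew} = 69.8.
Then P_{Aroma} = 50.75 + 0.25·69.8 = 68.2.

69.8, 68.2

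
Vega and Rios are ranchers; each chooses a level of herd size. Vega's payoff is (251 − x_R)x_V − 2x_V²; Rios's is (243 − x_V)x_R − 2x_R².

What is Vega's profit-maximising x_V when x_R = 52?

49.75

Expanding Vega's payoff: 251x_V − x_Rx_V − 2x_V².
∂π/∂x_V = 251 − x_R − 4x_V = 0, so x_V = 62.75 − 0.25x_R.
At x_R = 52: x_V = 62.75 − 0.25·52 = 49.75.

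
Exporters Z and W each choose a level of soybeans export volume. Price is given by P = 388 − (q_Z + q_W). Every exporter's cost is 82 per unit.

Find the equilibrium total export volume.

Exporter Z's profit: π = q_Z(388 − (q_Z + q_W)) − 82q_Z.
∂π/∂q_Z = 306 − 2q_Z − q_W = 0, so q_Z = 153 − 0.5q_W.
The game is symmetric, so in equilibrium q_W = q_Z: the reaction function gives 1.5q_Z = 153, hence q_Z = 102.
Total export volume: 102 + 102 = 204.

204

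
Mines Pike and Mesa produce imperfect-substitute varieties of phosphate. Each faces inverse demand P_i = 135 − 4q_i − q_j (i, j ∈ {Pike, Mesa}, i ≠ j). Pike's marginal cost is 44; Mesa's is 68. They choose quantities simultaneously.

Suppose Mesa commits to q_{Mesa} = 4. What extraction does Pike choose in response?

10.875

Mine Pike's profit: π = q_{Pike}(135 − 4q_{Pike} − q_{Mesa}) − 44q_{Pike}.
∂π/∂q_{Pike} = 91 − 8q_{Pike} − q_{Mesa} = 0 ⇒ q_{Pike} = 11.375 − 0.125q_{Mesa}.
At q_{Mesa} = 4: q_{Pike} = 11.375 − 0.125·4 = 10.875.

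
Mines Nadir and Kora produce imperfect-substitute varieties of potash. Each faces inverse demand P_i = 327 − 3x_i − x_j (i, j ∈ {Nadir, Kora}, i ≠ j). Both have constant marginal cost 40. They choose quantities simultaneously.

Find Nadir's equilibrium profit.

5043

Mine Nadir's profit: π = x_{Nadir}(327 − 3x_{Nadir} − x_{Kora}) − 40x_{Nadir}.
∂π/∂x_{Nadir} = 287 − 6x_{Nadir} − x_{Kora} = 0 ⇒ x_{Nadir} = 287/6 − (1/6)x_{Kora}.
The game is symmetric, so in equilibrium x_{Kora} = x_{Nadir}: the reaction function gives (7/6)x_{Nadir} = 287/6, hence x_{Nadir} = 41.
P_{Nadir} = 327 − 3·41 − 41 = 163.
Profit = (163 − 40)·41 = 5043.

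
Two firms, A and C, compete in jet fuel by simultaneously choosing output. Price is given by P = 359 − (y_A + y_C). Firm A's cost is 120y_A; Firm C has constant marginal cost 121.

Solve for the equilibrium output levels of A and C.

80, 79

Firm A's profit: π = y_A(359 − (y_A + y_C)) − 120y_A.
∂π/∂y_A = 239 − 2y_A − y_C = 0, so y_A = 119.5 − 0.5y_C.
By the same steps for C: y_C = 119 − 0.5y_A.
Substituting the second reaction function into the first: y_A = 119.5 − 0.5(119 − 0.5y_A), which gives 0.75y_A = 60 ⇒ y_A = 80.
Then y_C = 119 − 0.5·80 = 79.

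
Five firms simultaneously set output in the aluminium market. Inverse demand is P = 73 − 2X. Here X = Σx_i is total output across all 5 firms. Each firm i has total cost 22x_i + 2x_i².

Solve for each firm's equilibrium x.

3.1875

A representative firm's profit is π_i = x_i(73 − 2X) − 22x_i − 2x_i², with X = x_i + Σ_{j≠i} x_j.
First-order condition: 51 − 8x_i − 2Σ_{j≠i} x_j = 0.
Imposing symmetry (x_j = x for all j) turns Σ_{j≠i} x_j into 4x, so 51 = 16x and x = 3.1875.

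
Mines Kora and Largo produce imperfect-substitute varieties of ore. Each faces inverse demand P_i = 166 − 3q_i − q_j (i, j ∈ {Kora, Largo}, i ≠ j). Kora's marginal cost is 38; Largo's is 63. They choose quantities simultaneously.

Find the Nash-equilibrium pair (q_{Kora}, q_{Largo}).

Mine Kora's profit: π = q_{Kora}(166 − 3q_{Kora} − q_{Largo}) − 38q_{Kora}.
∂π/∂q_{Kora} = 128 − 6q_{Kora} − q_{Largo} = 0 ⇒ q_{Kora} = 64/3 − (1/6)q_{Largo}.
Similarly q_{Largo} = 103/6 − (1/6)q_{Kora}.
Solving the two reaction functions simultaneously: (1 − (−1/6)(−1/6))q_{Kora} = 64/3 − (1/6)·(103/6), so (35/36)q_{Kora} = 665/36 and q_{Kora} = 19.
Then q_{Largo} = 103/6 − (1/6)·19 = 14.

19, 14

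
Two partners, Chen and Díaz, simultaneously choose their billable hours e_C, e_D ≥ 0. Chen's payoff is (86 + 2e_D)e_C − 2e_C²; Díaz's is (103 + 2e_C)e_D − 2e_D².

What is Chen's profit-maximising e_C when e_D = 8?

25.5

Expanding Chen's payoff: 86e_C + 2e_De_C − 2e_C².
∂π/∂e_C = 86 + 2e_D − 4e_C = 0, so e_C = 21.5 + 0.5e_D.
At e_D = 8: e_C = 21.5 + 0.5·8 = 25.5.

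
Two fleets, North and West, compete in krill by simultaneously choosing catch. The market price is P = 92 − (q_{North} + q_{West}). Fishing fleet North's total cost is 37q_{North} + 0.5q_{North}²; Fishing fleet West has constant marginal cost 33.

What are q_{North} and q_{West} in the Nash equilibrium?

10.2, 24.4

Fishing fleet North's profit: π = q_{North}(92 − (q_{North} + q_{West})) − 37q_{North} − 0.5q_{North}².
∂π/∂q_{North} = 55 − 3q_{North} − q_{West} = 0, so q_{North} = 55/3 − (1/3)q_{West}.
For West: ∂π/∂q_{West} = 59 − 2q_{West} − q_{North} = 0 ⇒ q_{West} = 29.5 − 0.5q_{North}.
Substituting the second reaction function into the first: q_{North} = 55/3 − (1/3)(29.5 − 0.5q_{North}), which gives (5/6)q_{North} = 8.5 ⇒ q_{North} = 10.2.
Then q_{West} = 29.5 − 0.5·10.2 = 24.4.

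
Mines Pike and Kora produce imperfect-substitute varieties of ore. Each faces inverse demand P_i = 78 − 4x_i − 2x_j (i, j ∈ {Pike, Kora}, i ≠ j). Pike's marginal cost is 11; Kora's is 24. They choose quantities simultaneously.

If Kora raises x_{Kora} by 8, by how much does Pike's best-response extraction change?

-2

Mine Pike's profit: π = x_{Pike}(78 − 4x_{Pike} − 2x_{Kora}) − 11x_{Pike}.
∂π/∂x_{Pike} = 67 − 8x_{Pike} − 2x_{Kora} = 0 ⇒ x_{Pike} = 8.375 − 0.25x_{Kora}.
The reaction-function slope is −0.25, so an 8-unit rise in x_{Kora} moves x_{Pike} by −0.25 × 8 = −2. Pike's best response falls — the actions are strategic substitutes.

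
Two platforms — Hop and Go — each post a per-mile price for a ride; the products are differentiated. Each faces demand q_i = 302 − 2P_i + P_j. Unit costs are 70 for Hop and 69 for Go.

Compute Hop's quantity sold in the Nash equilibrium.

154.4

Hop's profit: π = (P_{Hop} − 70)(302 − 2P_{Hop} + P_{Go}).
∂π/∂P_{Hop} = 442 − 4P_{Hop} + P_{Go} = 0 ⇒ P_{Hop} = 110.5 + 0.25P_{Go}.
Similarly P_{Go} = 110 + 0.25P_{Hop}.
Solving the two reaction functions simultaneously: (1 − (0.25)(0.25))P_{Hop} = 110.5 + 0.25·110, so 0.9375P_{Hop} = 138 and P_{Hop} = 147.2.
Then P_{Go} = 110 + 0.25·147.2 = 146.8.
q_{Hop} = 302 − 2·147.2 + 146.8 = 154.4.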